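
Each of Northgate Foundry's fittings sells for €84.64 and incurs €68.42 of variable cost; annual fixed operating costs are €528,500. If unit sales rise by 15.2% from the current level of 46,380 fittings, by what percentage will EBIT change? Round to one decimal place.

+51.1%

At 46,380 units, contribution = 46,380 × €16.22 = €752,283.60.
EBIT = €752,283.60 − €528,500 = €223,783.60.
DOL = contribution ÷ EBIT = €752,283.60 ÷ €223,783.60 = 3.3617.
Operating income changes by 3.3617 × +15.2% = +51.1%.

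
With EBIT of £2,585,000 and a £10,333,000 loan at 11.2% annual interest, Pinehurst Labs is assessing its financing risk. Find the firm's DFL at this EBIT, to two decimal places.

Interest = £1,157,296.00.
Degree of financial leverage = EBIT / (EBIT − interest) = £2,585,000 / £1,427,704.00 = 1.8106.

1.81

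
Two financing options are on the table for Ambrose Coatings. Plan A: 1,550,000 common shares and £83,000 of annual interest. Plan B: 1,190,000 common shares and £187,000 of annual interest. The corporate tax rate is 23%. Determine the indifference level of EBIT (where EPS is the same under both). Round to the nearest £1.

£530,778

At indifference, (EBIT − 83,000)(1 − t)/1,550,000 = (EBIT − 187,000)(1 − t)/1,190,000.
Cancelling (1 − t) and cross-multiplying: 1,190,000·(EBIT − 83,000) = 1,550,000·(EBIT − 187,000).
Solving, EBIT = (187,000·1,550,000 − 83,000·1,190,000) / (1,550,000 − 1,190,000) = 191,080,000,000 / 360,000 = 530,777.78.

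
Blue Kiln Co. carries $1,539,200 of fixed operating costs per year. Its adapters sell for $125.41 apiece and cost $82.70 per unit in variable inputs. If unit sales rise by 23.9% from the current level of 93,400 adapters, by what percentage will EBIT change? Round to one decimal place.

+38.9%

Total contribution margin = 93,400 × $42.71 = $3,989,114.00.
EBIT = $3,989,114.00 − $1,539,200 = $2,449,914.00.
DOL = contribution ÷ EBIT = $3,989,114.00 ÷ $2,449,914.00 = 1.6283.
So EBIT moves 1.6283 × (+23.9%) = +38.9%.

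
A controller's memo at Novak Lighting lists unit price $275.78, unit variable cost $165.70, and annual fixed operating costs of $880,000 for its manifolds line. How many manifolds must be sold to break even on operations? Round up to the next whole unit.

7,995 manifolds

Contribution margin per unit = $275.78 − $165.70 = $110.08.
Break-even volume = fixed costs ÷ CM per unit = $880,000 ÷ $110.08 = 7,994.19, so 7,995 manifolds.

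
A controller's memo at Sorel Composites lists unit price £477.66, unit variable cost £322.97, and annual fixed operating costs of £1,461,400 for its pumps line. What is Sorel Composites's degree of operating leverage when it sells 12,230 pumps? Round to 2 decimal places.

Contribution at this volume is 12,230 × £154.69 = £1,891,858.70.
Subtracting fixed costs: EBIT = £1,891,858.70 − £1,461,400 = £430,458.70.
DOL = contribution ÷ EBIT = £1,891,858.70 ÷ £430,458.70 = 4.3950.

4.39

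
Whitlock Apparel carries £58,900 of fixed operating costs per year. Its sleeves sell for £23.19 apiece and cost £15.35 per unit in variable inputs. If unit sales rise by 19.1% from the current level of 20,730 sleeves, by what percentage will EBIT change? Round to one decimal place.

Contribution at this volume is 20,730 × £7.84 = £162,523.20.
EBIT = £162,523.20 − £58,900 = £103,623.20.
DOL = contribution ÷ EBIT = £162,523.20 ÷ £103,623.20 = 1.5684.
So EBIT moves 1.5684 × (+19.1%) = +30.0%.

+30.0%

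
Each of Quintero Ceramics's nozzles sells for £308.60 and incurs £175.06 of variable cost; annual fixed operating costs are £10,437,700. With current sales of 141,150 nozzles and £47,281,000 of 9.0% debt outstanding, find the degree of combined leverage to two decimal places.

Total contribution margin = 141,150 × £133.54 = £18,849,171.00.
Subtracting fixed costs: EBIT = £18,849,171.00 − £10,437,700 = £8,411,471.00. Interest = £4,255,290.00.
DOL = £18,849,171.00 ÷ £8,411,471.00 = 2.2409; DFL = £8,411,471.00 ÷ £4,156,181.00 = 2.0238.
Combined leverage = 2.2409 × 2.0238 = 4.5351.

4.54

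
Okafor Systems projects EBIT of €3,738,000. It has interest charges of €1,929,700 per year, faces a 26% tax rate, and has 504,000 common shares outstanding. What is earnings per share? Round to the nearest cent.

Interest = €1,929,700.00, so EBT = €3,738,000 − €1,929,700.00 = €1,808,300.00.
Net income = €1,808,300.00 × (1 − 0.26) = €1,338,142.00.
EPS = €1,338,142.00 ÷ 504,000 = €2.66.

€2.66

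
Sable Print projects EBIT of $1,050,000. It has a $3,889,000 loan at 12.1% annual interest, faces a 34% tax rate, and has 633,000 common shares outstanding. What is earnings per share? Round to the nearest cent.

Pre-tax income = $1,050,000 − $470,569.00 = $579,431.00.
Net income = $579,431.00 × (1 − 0.34) = $382,424.46.
EPS = $382,424.46 ÷ 633,000 = $0.60.

$0.60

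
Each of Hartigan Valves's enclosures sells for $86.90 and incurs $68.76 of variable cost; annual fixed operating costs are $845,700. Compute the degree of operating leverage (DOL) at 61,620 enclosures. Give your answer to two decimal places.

Total contribution margin = 61,620 × $18.14 = $1,117,786.80.
Subtracting fixed costs: EBIT = $1,117,786.80 − $845,700 = $272,086.80.
DOL = contribution ÷ EBIT = $1,117,786.80 ÷ $272,086.80 = 4.1082.

4.11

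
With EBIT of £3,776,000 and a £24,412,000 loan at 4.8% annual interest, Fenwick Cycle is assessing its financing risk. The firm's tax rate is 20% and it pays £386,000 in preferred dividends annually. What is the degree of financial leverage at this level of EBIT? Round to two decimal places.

Annual interest charges come to £1,171,776.00.
Preferred dividends grossed up pre-tax: £386,000 / (1 − 0.20) = £482,500.00.
DFL = EBIT ÷ [EBIT − I − D_p/(1−t)] = £3,776,000 ÷ [£3,776,000 − £1,171,776.00 − £482,500.00] = £3,776,000 ÷ £2,121,724.00 = 1.7797.

1.78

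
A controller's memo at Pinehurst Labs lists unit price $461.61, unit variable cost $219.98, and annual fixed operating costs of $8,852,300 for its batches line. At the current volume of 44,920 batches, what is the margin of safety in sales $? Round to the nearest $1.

$3,824,086

Unit CM = price − variable cost = $461.61 − $219.98 = $241.63. Break-even units = $8,852,300 ÷ $241.63 = 36,635.77; break-even revenue = 36,635.77 × $461.61 = $16,911,435.68.
Actual sales revenue = 44,920 × $461.61 = $20,735,521.20.
Margin of safety = $20,735,521.20 − $16,911,435.68 = $3,824,086.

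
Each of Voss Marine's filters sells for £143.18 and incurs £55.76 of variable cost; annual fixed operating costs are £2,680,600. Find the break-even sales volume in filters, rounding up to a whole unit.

30,664 filters

Each unit contributes £143.18 − £55.76 = £87.42.
Break-even volume = fixed costs ÷ CM per unit = £2,680,600 ÷ £87.42 = 30,663.46, so 30,664 filters.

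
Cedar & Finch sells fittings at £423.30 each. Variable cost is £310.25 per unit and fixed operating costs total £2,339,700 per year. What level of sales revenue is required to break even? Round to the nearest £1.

£8,760,681

CM per unit = £423.30 − £310.25 = £113.05; CM ratio = £113.05 / £423.30 = 0.2671.
Break-even sales = FC ÷ CM ratio = £2,339,700 × £423.30 / £113.05 = £8,760,681.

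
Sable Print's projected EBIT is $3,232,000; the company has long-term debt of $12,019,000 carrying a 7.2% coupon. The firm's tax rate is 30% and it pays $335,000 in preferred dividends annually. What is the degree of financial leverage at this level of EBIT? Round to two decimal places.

Interest = $865,368.00.
Pre-tax preferred-dividend burden = $335,000 ÷ (1 − 0.30) = $478,571.43.
DFL = EBIT ÷ [EBIT − I − D_p/(1−t)] = $3,232,000 ÷ [$3,232,000 − $865,368.00 − $478,571.43] = $3,232,000 ÷ $1,888,060.57 = 1.7118.

1.71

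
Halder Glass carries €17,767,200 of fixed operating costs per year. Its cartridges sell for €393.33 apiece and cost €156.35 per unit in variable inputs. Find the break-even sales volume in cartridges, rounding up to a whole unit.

74,974 cartridges

Each unit contributes €393.33 − €156.35 = €236.98.
Break-even volume = fixed costs ÷ CM per unit = €17,767,200 ÷ €236.98 = 74,973.42, so 74,974 cartridges.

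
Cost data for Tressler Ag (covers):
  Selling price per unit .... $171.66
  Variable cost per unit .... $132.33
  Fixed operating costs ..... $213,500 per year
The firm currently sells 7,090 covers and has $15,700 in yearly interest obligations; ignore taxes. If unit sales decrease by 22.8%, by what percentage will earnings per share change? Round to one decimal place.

-128.1%

Contribution at this volume is 7,090 × $39.33 = $278,849.70.
Subtracting fixed costs: EBIT = $278,849.70 − $213,500 = $65,349.70.
After interest of $15,700.00, pre-tax earnings = $49,649.70.
DCL = total CM / (EBIT − I) = $278,849.70 / $49,649.70 = 5.6163.
%ΔEPS = DCL × %ΔSales = 5.6163 × -22.8% = -128.1%.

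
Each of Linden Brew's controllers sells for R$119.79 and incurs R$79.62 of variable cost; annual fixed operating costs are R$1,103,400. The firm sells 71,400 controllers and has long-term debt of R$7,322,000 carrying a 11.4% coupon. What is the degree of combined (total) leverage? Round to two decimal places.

Contribution at this volume is 71,400 × R$40.17 = R$2,868,138.00.
Subtracting fixed costs: EBIT = R$2,868,138.00 − R$1,103,400 = R$1,764,738.00. Interest = R$834,708.00.
DOL = R$2,868,138.00 ÷ R$1,764,738.00 = 1.6252; DFL = R$1,764,738.00 ÷ R$930,030.00 = 1.8975.
DCL = DOL × DFL = 1.6252 × 1.8975 = 3.0838.

3.08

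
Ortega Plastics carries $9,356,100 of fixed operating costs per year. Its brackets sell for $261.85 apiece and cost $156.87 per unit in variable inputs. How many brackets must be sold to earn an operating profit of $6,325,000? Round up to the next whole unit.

Contribution margin per unit = $261.85 − $156.87 = $104.98.
Need Q such that Q × $104.98 − $9,356,100 = $6,325,000, i.e. Q = $15,681,100 / $104.98 = 149,372.26 → 149,373.

149,373 brackets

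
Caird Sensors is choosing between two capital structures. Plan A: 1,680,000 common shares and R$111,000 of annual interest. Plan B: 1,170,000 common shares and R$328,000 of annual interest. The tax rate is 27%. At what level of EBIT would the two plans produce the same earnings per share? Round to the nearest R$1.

At indifference, (EBIT − 111,000)(1 − t)/1,680,000 = (EBIT − 328,000)(1 − t)/1,170,000.
The (1 − t) factor cancels: (EBIT − 111,000) × 1,170,000 = (EBIT − 328,000) × 1,680,000.
Solving, EBIT = (328,000·1,680,000 − 111,000·1,170,000) / (1,680,000 − 1,170,000) = 421,170,000,000 / 510,000 = 825,823.53.

R$825,824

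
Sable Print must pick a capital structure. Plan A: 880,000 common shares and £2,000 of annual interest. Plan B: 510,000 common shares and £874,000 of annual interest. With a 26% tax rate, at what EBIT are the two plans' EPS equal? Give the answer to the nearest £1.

£2,075,946

At indifference, (EBIT − 2,000)(1 − t)/880,000 = (EBIT − 874,000)(1 − t)/510,000.
Cancelling (1 − t) and cross-multiplying: 510,000·(EBIT − 2,000) = 880,000·(EBIT − 874,000).
Solving, EBIT = (874,000·880,000 − 2,000·510,000) / (880,000 − 510,000) = 768,100,000,000 / 370,000 = 2,075,945.95.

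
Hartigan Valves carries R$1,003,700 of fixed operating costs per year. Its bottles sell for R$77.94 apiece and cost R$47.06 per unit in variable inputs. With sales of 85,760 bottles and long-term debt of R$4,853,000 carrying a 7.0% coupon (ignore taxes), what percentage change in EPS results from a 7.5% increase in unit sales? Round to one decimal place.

Contribution at this volume is 85,760 × R$30.88 = R$2,648,268.80.
Subtracting fixed costs: EBIT = R$2,648,268.80 − R$1,003,700 = R$1,644,568.80.
Interest = R$339,710.00, so EBIT − I = R$1,304,858.80.
Degree of combined leverage = contribution ÷ (EBIT − I) = R$2,648,268.80 ÷ R$1,304,858.80 = 2.0295.
EPS therefore changes by 2.0295 × (+7.5%) = +15.2%.

+15.2%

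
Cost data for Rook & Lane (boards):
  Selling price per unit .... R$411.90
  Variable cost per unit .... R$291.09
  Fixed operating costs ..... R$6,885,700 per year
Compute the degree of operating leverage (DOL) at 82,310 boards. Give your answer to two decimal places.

At 82,310 units, contribution = 82,310 × R$120.81 = R$9,943,871.10.
Subtracting fixed costs: EBIT = R$9,943,871.10 − R$6,885,700 = R$3,058,171.10.
Degree of operating leverage = R$9,943,871.10 / R$3,058,171.10 = 3.2516.

3.25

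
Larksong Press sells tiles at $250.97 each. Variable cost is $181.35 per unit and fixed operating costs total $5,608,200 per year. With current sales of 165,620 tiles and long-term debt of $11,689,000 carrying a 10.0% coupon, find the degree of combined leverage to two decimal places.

2.43

Total contribution margin = 165,620 × $69.62 = $11,530,464.40.
EBIT = $11,530,464.40 − $5,608,200 = $5,922,264.40. Interest = $1,168,900.00.
DOL = $11,530,464.40 ÷ $5,922,264.40 = 1.9470; DFL = $5,922,264.40 ÷ $4,753,364.40 = 1.2459.
DCL = DOL × DFL = 1.9470 × 1.2459 = 2.4258.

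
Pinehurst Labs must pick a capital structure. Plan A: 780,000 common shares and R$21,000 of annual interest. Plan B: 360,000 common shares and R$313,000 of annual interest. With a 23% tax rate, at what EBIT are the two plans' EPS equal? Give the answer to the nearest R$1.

At indifference, (EBIT − 21,000)(1 − t)/780,000 = (EBIT − 313,000)(1 − t)/360,000.
Cancelling (1 − t) and cross-multiplying: 360,000·(EBIT − 21,000) = 780,000·(EBIT − 313,000).
EBIT × (780,000 − 360,000) = 313,000 × 780,000 − 21,000 × 360,000 = 236,580,000,000, so EBIT = 236,580,000,000 ÷ 420,000 = 563,285.71.

R$563,286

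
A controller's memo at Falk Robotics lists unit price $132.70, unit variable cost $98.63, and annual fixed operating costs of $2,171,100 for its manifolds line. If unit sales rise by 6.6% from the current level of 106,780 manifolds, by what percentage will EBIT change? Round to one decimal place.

+16.4%

Total contribution margin = 106,780 × $34.07 = $3,637,994.60.
EBIT = $3,637,994.60 − $2,171,100 = $1,466,894.60.
Degree of operating leverage = $3,637,994.60 / $1,466,894.60 = 2.4801.
So EBIT moves 2.4801 × (+6.6%) = +16.4%.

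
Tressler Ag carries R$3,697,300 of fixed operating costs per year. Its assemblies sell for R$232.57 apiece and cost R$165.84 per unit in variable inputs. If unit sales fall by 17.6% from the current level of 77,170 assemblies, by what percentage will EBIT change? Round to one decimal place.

-62.4%

Total contribution margin = 77,170 × R$66.73 = R$5,149,554.10.
Operating income = contribution − fixed costs = R$5,149,554.10 − R$3,697,300 = R$1,452,254.10.
So DOL = total CM / EBIT = R$5,149,554.10 / R$1,452,254.10 = 3.5459.
Operating income changes by 3.5459 × -17.6% = -62.4%.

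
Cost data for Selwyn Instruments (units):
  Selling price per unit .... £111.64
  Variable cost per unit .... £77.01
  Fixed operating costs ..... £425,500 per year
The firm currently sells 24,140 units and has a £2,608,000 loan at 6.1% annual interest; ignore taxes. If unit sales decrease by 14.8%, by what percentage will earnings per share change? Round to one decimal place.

-49.2%

Contribution at this volume is 24,140 × £34.63 = £835,968.20.
Subtracting fixed costs: EBIT = £835,968.20 − £425,500 = £410,468.20.
Interest = £159,088.00, so EBIT − I = £251,380.20.
Degree of combined leverage = contribution ÷ (EBIT − I) = £835,968.20 ÷ £251,380.20 = 3.3255.
EPS therefore changes by 3.3255 × (-14.8%) = -49.2%.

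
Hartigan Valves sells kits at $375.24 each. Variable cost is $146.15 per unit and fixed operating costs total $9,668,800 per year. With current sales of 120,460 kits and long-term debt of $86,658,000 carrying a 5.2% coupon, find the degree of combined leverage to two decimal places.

2.06

Contribution at this volume is 120,460 × $229.09 = $27,596,181.40.
Operating income = contribution − fixed costs = $27,596,181.40 − $9,668,800 = $17,927,381.40. Interest = $4,506,216.00.
DOL = $27,596,181.40 ÷ $17,927,381.40 = 1.5393; DFL = $17,927,381.40 ÷ $13,421,165.40 = 1.3358.
DCL = DOL × DFL = 1.5393 × 1.3358 = 2.0562.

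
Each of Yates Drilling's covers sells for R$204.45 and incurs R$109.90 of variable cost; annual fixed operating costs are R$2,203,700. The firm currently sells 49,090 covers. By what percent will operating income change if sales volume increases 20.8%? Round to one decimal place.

Contribution at this volume is 49,090 × R$94.55 = R$4,641,459.50.
EBIT = R$4,641,459.50 − R$2,203,700 = R$2,437,759.50.
So DOL = total CM / EBIT = R$4,641,459.50 / R$2,437,759.50 = 1.9040.
Operating income changes by 1.9040 × +20.8% = +39.6%.

+39.6%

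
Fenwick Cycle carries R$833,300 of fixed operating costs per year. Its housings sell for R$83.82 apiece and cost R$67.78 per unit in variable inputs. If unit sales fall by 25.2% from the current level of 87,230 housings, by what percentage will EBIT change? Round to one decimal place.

-62.3%

At 87,230 units, contribution = 87,230 × R$16.04 = R$1,399,169.20.
Operating income = contribution − fixed costs = R$1,399,169.20 − R$833,300 = R$565,869.20.
Degree of operating leverage = R$1,399,169.20 / R$565,869.20 = 2.4726.
So EBIT moves 2.4726 × (-25.2%) = -62.3%.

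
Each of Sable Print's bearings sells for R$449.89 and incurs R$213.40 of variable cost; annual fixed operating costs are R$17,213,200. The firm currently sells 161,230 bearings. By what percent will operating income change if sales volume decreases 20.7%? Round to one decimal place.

Contribution at this volume is 161,230 × R$236.49 = R$38,129,282.70.
EBIT = R$38,129,282.70 − R$17,213,200 = R$20,916,082.70.
So DOL = total CM / EBIT = R$38,129,282.70 / R$20,916,082.70 = 1.8230.
So EBIT moves 1.8230 × (-20.7%) = -37.7%.

-37.7%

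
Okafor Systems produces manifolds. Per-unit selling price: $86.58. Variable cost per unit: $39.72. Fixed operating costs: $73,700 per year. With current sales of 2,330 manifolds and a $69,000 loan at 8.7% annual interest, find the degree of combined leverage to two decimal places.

3.70

At 2,330 units, contribution = 2,330 × $46.86 = $109,183.80.
EBIT = $109,183.80 − $73,700 = $35,483.80. Interest = $6,003.00.
DOL = $109,183.80 ÷ $35,483.80 = 3.0770; DFL = $35,483.80 ÷ $29,480.80 = 1.2036.
DCL = DOL × DFL = 3.0770 × 1.2036 = 3.7035.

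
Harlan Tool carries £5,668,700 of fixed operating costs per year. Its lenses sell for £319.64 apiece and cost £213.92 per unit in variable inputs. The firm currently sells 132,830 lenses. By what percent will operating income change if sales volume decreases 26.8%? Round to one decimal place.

Total contribution margin = 132,830 × £105.72 = £14,042,787.60.
Subtracting fixed costs: EBIT = £14,042,787.60 − £5,668,700 = £8,374,087.60.
DOL = contribution ÷ EBIT = £14,042,787.60 ÷ £8,374,087.60 = 1.6769.
%ΔEBIT = DOL × %ΔSales = 1.6769 × -26.8% = -44.9%.

-44.9%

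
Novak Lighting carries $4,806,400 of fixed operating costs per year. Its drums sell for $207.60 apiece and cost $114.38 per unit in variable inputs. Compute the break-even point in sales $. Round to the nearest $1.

$10,703,804

CM per unit = $207.60 − $114.38 = $93.22; CM ratio = $93.22 / $207.60 = 0.4490.
Break-even revenue = fixed costs × price ÷ CM = $4,806,400 × $207.60 ÷ $93.22 = $10,703,804.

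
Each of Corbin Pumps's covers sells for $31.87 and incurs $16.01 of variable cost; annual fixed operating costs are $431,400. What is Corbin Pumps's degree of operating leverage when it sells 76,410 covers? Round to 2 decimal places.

1.55

Contribution at this volume is 76,410 × $15.86 = $1,211,862.60.
EBIT = $1,211,862.60 − $431,400 = $780,462.60.
So DOL = total CM / EBIT = $1,211,862.60 / $780,462.60 = 1.5527.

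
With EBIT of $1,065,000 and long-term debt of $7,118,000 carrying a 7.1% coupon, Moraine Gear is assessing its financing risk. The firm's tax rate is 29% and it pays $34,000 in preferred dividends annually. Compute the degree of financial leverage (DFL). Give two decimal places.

2.08

Interest = $505,378.00.
Preferred dividends grossed up pre-tax: $34,000 / (1 − 0.29) = $47,887.32.
DFL = EBIT ÷ [EBIT − I − D_p/(1−t)] = $1,065,000 ÷ [$1,065,000 − $505,378.00 − $47,887.32] = $1,065,000 ÷ $511,734.68 = 2.0812.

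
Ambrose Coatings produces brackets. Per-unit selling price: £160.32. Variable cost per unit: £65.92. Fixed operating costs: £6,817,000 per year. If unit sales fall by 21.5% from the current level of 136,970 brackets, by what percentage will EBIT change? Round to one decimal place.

-45.5%

At 136,970 units, contribution = 136,970 × £94.40 = £12,929,968.00.
EBIT = £12,929,968.00 − £6,817,000 = £6,112,968.00.
Degree of operating leverage = £12,929,968.00 / £6,112,968.00 = 2.1152.
Operating income changes by 2.1152 × -21.5% = -45.5%.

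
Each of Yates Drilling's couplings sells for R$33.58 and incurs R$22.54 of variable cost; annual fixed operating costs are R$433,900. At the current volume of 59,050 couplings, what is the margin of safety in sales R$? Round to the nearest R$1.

R$663,120

Contribution margin per unit = R$33.58 − R$22.54 = R$11.04. Break-even units = R$433,900 ÷ R$11.04 = 39,302.54; break-even revenue = 39,302.54 × R$33.58 = R$1,319,779.17.
Current sales = 59,050 × R$33.58 = R$1,982,899.00.
Margin of safety = R$1,982,899.00 − R$1,319,779.17 = R$663,120.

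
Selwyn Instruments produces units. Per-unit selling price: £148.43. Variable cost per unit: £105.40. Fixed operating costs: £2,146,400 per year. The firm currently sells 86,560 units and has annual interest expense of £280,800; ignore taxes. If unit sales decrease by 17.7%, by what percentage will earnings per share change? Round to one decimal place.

-50.8%

At 86,560 units, contribution = 86,560 × £43.03 = £3,724,676.80.
Subtracting fixed costs: EBIT = £3,724,676.80 − £2,146,400 = £1,578,276.80.
Interest = £280,800.00, so EBIT − I = £1,297,476.80.
DCL = total CM / (EBIT − I) = £3,724,676.80 / £1,297,476.80 = 2.8707.
EPS therefore changes by 2.8707 × (-17.7%) = -50.8%.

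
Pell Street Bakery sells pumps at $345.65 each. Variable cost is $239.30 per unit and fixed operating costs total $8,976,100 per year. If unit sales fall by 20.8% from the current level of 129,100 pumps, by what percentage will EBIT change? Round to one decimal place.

-60.1%

At 129,100 units, contribution = 129,100 × $106.35 = $13,729,785.00.
EBIT = $13,729,785.00 − $8,976,100 = $4,753,685.00.
DOL = contribution ÷ EBIT = $13,729,785.00 ÷ $4,753,685.00 = 2.8882.
Operating income changes by 2.8882 × -20.8% = -60.1%.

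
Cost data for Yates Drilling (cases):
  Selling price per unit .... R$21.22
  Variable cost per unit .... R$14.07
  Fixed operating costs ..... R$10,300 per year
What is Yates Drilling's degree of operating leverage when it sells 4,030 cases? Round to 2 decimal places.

At 4,030 units, contribution = 4,030 × R$7.15 = R$28,814.50.
Operating income = contribution − fixed costs = R$28,814.50 − R$10,300 = R$18,514.50.
So DOL = total CM / EBIT = R$28,814.50 / R$18,514.50 = 1.5563.

1.56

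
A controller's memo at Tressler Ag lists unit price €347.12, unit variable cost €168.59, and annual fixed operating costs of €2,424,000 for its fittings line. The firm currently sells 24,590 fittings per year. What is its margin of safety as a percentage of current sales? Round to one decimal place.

44.8%

Contribution margin per unit = €347.12 − €168.59 = €178.53. Break-even units = €2,424,000 ÷ €178.53 = 13,577.55; break-even revenue = 13,577.55 × €347.12 = €4,713,039.15.
Actual sales revenue = 24,590 × €347.12 = €8,535,680.80.
Margin of safety = (€8,535,680.80 − €4,713,039.15) ÷ €8,535,680.80 = 44.8%.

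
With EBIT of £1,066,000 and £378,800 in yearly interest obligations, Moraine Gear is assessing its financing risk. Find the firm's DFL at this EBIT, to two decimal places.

1.55

Annual interest charges come to £378,800.00.
Degree of financial leverage = EBIT / (EBIT − interest) = £1,066,000 / £687,200.00 = 1.5512.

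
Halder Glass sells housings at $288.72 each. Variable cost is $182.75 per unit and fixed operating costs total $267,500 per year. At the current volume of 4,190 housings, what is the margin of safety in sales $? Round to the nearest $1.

Unit CM = price − variable cost = $288.72 − $182.75 = $105.97. Break-even units = $267,500 ÷ $105.97 = 2,524.30; break-even revenue = 2,524.30 × $288.72 = $728,815.70.
Actual sales revenue = 4,190 × $288.72 = $1,209,736.80.
Margin of safety = $1,209,736.80 − $728,815.70 = $480,921.

$480,921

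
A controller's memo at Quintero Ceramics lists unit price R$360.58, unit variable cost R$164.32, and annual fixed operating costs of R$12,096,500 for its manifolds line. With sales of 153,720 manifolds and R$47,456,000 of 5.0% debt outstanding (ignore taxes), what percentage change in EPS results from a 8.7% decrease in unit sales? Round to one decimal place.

Contribution at this volume is 153,720 × R$196.26 = R$30,169,087.20.
Operating income = contribution − fixed costs = R$30,169,087.20 − R$12,096,500 = R$18,072,587.20.
After interest of R$2,372,800.00, pre-tax earnings = R$15,699,787.20.
DCL = total CM / (EBIT − I) = R$30,169,087.20 / R$15,699,787.20 = 1.9216.
EPS therefore changes by 1.9216 × (-8.7%) = -16.7%.

-16.7%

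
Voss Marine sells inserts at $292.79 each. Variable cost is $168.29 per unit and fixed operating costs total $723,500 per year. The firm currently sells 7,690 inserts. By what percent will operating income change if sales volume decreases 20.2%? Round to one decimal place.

-82.7%

At 7,690 units, contribution = 7,690 × $124.50 = $957,405.00.
EBIT = $957,405.00 − $723,500 = $233,905.00.
DOL = contribution ÷ EBIT = $957,405.00 ÷ $233,905.00 = 4.0931.
Operating income changes by 4.0931 × -20.2% = -82.7%.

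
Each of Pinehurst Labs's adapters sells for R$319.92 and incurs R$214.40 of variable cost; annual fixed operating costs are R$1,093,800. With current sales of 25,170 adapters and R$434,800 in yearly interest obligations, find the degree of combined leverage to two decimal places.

Total contribution margin = 25,170 × R$105.52 = R$2,655,938.40.
Subtracting fixed costs: EBIT = R$2,655,938.40 − R$1,093,800 = R$1,562,138.40. Interest = R$434,800.00, so EBIT − I = R$1,127,338.40.
Degree of total leverage = total CM / (EBIT − interest) = R$2,655,938.40 / R$1,127,338.40 = 2.3559.

2.36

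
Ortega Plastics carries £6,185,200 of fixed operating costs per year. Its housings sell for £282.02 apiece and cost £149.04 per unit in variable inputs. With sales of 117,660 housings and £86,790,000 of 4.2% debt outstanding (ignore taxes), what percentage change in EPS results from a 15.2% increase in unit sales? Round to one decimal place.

Contribution at this volume is 117,660 × £132.98 = £15,646,426.80.
Subtracting fixed costs: EBIT = £15,646,426.80 − £6,185,200 = £9,461,226.80.
Interest = £3,645,180.00, so EBIT − I = £5,816,046.80.
Degree of combined leverage = contribution ÷ (EBIT − I) = £15,646,426.80 ÷ £5,816,046.80 = 2.6902.
%ΔEPS = DCL × %ΔSales = 2.6902 × +15.2% = +40.9%.

+40.9%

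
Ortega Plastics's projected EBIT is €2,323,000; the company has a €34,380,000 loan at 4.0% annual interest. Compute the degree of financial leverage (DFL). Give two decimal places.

2.45

Interest = €1,375,200.00.
DFL = EBIT ÷ (EBIT − I) = €2,323,000 ÷ (€2,323,000 − €1,375,200.00) = €2,323,000 ÷ €947,800.00 = 2.4509.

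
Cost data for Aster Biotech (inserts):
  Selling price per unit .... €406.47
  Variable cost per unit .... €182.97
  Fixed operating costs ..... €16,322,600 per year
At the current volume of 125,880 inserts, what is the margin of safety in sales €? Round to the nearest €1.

€21,481,221

Unit CM = price − variable cost = €406.47 − €182.97 = €223.50. Break-even units = €16,322,600 ÷ €223.50 = 73,031.77; break-even revenue = 73,031.77 × €406.47 = €29,685,222.47.
Actual sales revenue = 125,880 × €406.47 = €51,166,443.60.
Margin of safety = €51,166,443.60 − €29,685,222.47 = €21,481,221.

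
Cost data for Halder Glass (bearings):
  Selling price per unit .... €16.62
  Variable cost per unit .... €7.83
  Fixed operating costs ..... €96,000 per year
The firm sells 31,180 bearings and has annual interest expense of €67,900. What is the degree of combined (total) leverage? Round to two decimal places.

At 31,180 units, contribution = 31,180 × €8.79 = €274,072.20.
EBIT = €274,072.20 − €96,000 = €178,072.20. Interest = €67,900.00, so EBIT − I = €110,172.20.
Degree of total leverage = total CM / (EBIT − interest) = €274,072.20 / €110,172.20 = 2.4877.

2.49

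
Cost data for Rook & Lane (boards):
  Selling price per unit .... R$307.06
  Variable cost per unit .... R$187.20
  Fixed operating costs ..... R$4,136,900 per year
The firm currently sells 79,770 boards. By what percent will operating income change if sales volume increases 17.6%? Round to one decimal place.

Total contribution margin = 79,770 × R$119.86 = R$9,561,232.20.
Subtracting fixed costs: EBIT = R$9,561,232.20 − R$4,136,900 = R$5,424,332.20.
DOL = contribution ÷ EBIT = R$9,561,232.20 ÷ R$5,424,332.20 = 1.7627.
Operating income changes by 1.7627 × +17.6% = +31.0%.

+31.0%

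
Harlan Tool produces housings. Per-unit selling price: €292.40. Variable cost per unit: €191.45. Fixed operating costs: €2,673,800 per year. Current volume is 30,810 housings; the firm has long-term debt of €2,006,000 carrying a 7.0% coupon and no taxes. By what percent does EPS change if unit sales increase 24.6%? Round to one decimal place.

Contribution at this volume is 30,810 × €100.95 = €3,110,269.50.
Subtracting fixed costs: EBIT = €3,110,269.50 − €2,673,800 = €436,469.50.
After interest of €140,420.00, pre-tax earnings = €296,049.50.
DCL = total CM / (EBIT − I) = €3,110,269.50 / €296,049.50 = 10.5059.
%ΔEPS = DCL × %ΔSales = 10.5059 × +24.6% = +258.4%.

+258.4%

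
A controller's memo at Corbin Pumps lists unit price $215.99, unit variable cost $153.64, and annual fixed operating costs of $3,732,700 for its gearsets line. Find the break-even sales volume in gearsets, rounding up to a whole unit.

Each unit contributes $215.99 − $153.64 = $62.35.
Break-even Q = $3,732,700 / $62.35 = 59,866.88 → 59,867 gearsets.

59,867 gearsets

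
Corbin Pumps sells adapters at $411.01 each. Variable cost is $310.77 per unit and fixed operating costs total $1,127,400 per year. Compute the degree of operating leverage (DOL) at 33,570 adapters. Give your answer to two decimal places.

Contribution at this volume is 33,570 × $100.24 = $3,365,056.80.
Operating income = contribution − fixed costs = $3,365,056.80 − $1,127,400 = $2,237,656.80.
DOL = contribution ÷ EBIT = $3,365,056.80 ÷ $2,237,656.80 = 1.5038.

1.50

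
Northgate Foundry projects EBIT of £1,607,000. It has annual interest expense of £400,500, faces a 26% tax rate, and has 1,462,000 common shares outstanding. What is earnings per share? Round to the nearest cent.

£0.61

Interest = £400,500.00, so EBT = £1,607,000 − £400,500.00 = £1,206,500.00.
Net income = £1,206,500.00 × (1 − 0.26) = £892,810.00.
Per share: £892,810.00 / 1,462,000 shares = £0.61.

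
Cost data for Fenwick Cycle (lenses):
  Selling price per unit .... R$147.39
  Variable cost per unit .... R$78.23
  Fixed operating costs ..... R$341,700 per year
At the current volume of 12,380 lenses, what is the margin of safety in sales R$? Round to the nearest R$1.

Each unit contributes R$147.39 − R$78.23 = R$69.16. Break-even units = R$341,700 ÷ R$69.16 = 4,940.72; break-even revenue = 4,940.72 × R$147.39 = R$728,212.30.
Actual sales revenue = 12,380 × R$147.39 = R$1,824,688.20.
Margin of safety = R$1,824,688.20 − R$728,212.30 = R$1,096,476.

R$1,096,476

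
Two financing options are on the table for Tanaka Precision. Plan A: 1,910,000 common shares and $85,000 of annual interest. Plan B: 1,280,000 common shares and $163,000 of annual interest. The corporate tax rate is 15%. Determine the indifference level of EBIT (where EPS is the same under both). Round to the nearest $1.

At indifference, (EBIT − 85,000)(1 − t)/1,910,000 = (EBIT − 163,000)(1 − t)/1,280,000.
The (1 − t) factor cancels: (EBIT − 85,000) × 1,280,000 = (EBIT − 163,000) × 1,910,000.
EBIT × (1,910,000 − 1,280,000) = 163,000 × 1,910,000 − 85,000 × 1,280,000 = 202,530,000,000, so EBIT = 202,530,000,000 ÷ 630,000 = 321,476.19.

$321,476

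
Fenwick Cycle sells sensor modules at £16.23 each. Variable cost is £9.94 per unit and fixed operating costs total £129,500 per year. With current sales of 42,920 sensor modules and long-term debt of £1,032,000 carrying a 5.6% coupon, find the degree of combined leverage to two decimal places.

At 42,920 units, contribution = 42,920 × £6.29 = £269,966.80.
EBIT = £269,966.80 − £129,500 = £140,466.80. Interest = £57,792.00, so EBIT − I = £82,674.80.
Degree of total leverage = total CM / (EBIT − interest) = £269,966.80 / £82,674.80 = 3.2654.

3.27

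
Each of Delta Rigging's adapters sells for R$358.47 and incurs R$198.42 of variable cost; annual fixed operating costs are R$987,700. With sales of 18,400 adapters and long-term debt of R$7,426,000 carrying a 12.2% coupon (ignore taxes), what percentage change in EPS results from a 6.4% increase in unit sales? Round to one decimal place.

+17.9%

At 18,400 units, contribution = 18,400 × R$160.05 = R$2,944,920.00.
Subtracting fixed costs: EBIT = R$2,944,920.00 − R$987,700 = R$1,957,220.00.
Interest = R$905,972.00, so EBIT − I = R$1,051,248.00.
Degree of combined leverage = contribution ÷ (EBIT − I) = R$2,944,920.00 ÷ R$1,051,248.00 = 2.8014.
EPS therefore changes by 2.8014 × (+6.4%) = +17.9%.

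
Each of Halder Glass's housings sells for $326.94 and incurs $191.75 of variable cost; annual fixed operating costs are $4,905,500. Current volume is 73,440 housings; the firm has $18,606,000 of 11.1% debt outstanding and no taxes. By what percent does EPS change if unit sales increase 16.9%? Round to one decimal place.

Contribution at this volume is 73,440 × $135.19 = $9,928,353.60.
EBIT = $9,928,353.60 − $4,905,500 = $5,022,853.60.
After interest of $2,065,266.00, pre-tax earnings = $2,957,587.60.
Degree of combined leverage = contribution ÷ (EBIT − I) = $9,928,353.60 ÷ $2,957,587.60 = 3.3569.
EPS therefore changes by 3.3569 × (+16.9%) = +56.7%.

+56.7%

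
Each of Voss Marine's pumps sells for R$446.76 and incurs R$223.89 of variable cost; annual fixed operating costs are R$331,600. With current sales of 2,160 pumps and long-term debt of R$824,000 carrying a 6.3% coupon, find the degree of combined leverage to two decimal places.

4.92

Total contribution margin = 2,160 × R$222.87 = R$481,399.20.
EBIT = R$481,399.20 − R$331,600 = R$149,799.20. Interest = R$51,912.00, so EBIT − I = R$97,887.20.
DCL = contribution ÷ (EBIT − I) = R$481,399.20 ÷ R$97,887.20 = 4.9179.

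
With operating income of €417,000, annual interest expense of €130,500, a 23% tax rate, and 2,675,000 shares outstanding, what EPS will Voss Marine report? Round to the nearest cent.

Interest = €130,500.00, so EBT = €417,000 − €130,500.00 = €286,500.00.
After tax at 23%: net income = €286,500.00 × 0.77 = €220,605.00.
EPS = €220,605.00 ÷ 2,675,000 = €0.08.

€0.08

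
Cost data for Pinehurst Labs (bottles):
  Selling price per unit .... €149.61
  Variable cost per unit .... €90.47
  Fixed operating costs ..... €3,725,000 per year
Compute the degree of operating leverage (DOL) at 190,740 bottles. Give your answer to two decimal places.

1.49

Contribution at this volume is 190,740 × €59.14 = €11,280,363.60.
Subtracting fixed costs: EBIT = €11,280,363.60 − €3,725,000 = €7,555,363.60.
Degree of operating leverage = €11,280,363.60 / €7,555,363.60 = 1.4930.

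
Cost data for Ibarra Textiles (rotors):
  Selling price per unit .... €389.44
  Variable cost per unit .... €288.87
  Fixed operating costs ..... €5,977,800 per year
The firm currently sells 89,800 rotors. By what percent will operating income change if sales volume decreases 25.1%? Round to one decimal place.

-74.2%

At 89,800 units, contribution = 89,800 × €100.57 = €9,031,186.00.
Operating income = contribution − fixed costs = €9,031,186.00 − €5,977,800 = €3,053,386.00.
DOL = contribution ÷ EBIT = €9,031,186.00 ÷ €3,053,386.00 = 2.9578.
Operating income changes by 2.9578 × -25.1% = -74.2%.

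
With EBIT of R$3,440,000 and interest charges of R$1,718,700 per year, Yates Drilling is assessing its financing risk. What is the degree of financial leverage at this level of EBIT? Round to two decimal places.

2.00

Interest = R$1,718,700.00.
DFL = EBIT ÷ (EBIT − I) = R$3,440,000 ÷ (R$3,440,000 − R$1,718,700.00) = R$3,440,000 ÷ R$1,721,300.00 = 1.9985.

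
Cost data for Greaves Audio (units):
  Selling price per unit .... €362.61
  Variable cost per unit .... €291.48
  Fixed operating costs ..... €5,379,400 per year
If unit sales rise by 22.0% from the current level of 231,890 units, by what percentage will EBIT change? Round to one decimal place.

At 231,890 units, contribution = 231,890 × €71.13 = €16,494,335.70.
Operating income = contribution − fixed costs = €16,494,335.70 − €5,379,400 = €11,114,935.70.
DOL = contribution ÷ EBIT = €16,494,335.70 ÷ €11,114,935.70 = 1.4840.
Operating income changes by 1.4840 × +22.0% = +32.6%.

+32.6%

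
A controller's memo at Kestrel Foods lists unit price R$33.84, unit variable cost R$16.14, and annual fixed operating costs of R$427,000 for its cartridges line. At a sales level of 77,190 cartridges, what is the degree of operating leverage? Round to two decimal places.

At 77,190 units, contribution = 77,190 × R$17.70 = R$1,366,263.00.
EBIT = R$1,366,263.00 − R$427,000 = R$939,263.00.
So DOL = total CM / EBIT = R$1,366,263.00 / R$939,263.00 = 1.4546.

1.45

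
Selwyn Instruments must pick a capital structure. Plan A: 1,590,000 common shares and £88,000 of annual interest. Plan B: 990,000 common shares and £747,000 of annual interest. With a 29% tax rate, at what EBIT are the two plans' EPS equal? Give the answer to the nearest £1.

At indifference, (EBIT − 88,000)(1 − t)/1,590,000 = (EBIT − 747,000)(1 − t)/990,000.
Cancelling (1 − t) and cross-multiplying: 990,000·(EBIT − 88,000) = 1,590,000·(EBIT − 747,000).
EBIT × (1,590,000 − 990,000) = 747,000 × 1,590,000 − 88,000 × 990,000 = 1,100,610,000,000, so EBIT = 1,100,610,000,000 ÷ 600,000 = 1,834,350.00.

£1,834,350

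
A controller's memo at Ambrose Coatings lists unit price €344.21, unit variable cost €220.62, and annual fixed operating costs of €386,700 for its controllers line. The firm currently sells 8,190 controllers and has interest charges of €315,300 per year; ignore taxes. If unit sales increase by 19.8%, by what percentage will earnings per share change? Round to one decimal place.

Total contribution margin = 8,190 × €123.59 = €1,012,202.10.
Operating income = contribution − fixed costs = €1,012,202.10 − €386,700 = €625,502.10.
After interest of €315,300.00, pre-tax earnings = €310,202.10.
DCL = total CM / (EBIT − I) = €1,012,202.10 / €310,202.10 = 3.2630.
%ΔEPS = DCL × %ΔSales = 3.2630 × +19.8% = +64.6%.

+64.6%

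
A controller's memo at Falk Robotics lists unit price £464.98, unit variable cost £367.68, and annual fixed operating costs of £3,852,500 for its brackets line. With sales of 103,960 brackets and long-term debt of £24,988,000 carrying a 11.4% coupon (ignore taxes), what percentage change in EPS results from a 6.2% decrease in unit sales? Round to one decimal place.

-18.4%

At 103,960 units, contribution = 103,960 × £97.30 = £10,115,308.00.
Subtracting fixed costs: EBIT = £10,115,308.00 − £3,852,500 = £6,262,808.00.
After interest of £2,848,632.00, pre-tax earnings = £3,414,176.00.
DCL = total CM / (EBIT − I) = £10,115,308.00 / £3,414,176.00 = 2.9627.
%ΔEPS = DCL × %ΔSales = 2.9627 × -6.2% = -18.4%.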